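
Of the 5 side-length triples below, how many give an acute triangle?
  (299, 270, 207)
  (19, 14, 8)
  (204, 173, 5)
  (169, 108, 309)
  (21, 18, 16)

2

(299,270,207): 207²+270² = 115749 > 89401 = 299² → acute
(19,14,8): 8²+14² = 260 < 361 = 19² → obtuse
(204,173,5): 5+173 ≤ 204, not a triangle
(169,108,309): 108+169 ≤ 309, not a triangle
(21,18,16): 16²+18² = 580 > 441 = 21² → acute
2 of the 5 are acute.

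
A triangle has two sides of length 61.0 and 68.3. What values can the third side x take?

By the triangle inequality, x must be less than 61.0 + 68.3 = 129.3 and greater than |61.0 − 68.3| = 7.3.

7.3 < x < 129.3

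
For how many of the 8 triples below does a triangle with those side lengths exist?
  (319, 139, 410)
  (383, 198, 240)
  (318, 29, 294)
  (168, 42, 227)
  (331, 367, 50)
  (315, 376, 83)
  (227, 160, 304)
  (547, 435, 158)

7

(139,319,410): 139+319 > 410 → valid
(198,240,383): 198+240 > 383 → valid
(29,294,318): 29+294 > 318 → valid
(42,168,227): 42+168 ≤ 227 → not valid
(50,331,367): 50+331 > 367 → valid
(83,315,376): 83+315 > 376 → valid
(160,227,304): 160+227 > 304 → valid
(158,435,547): 158+435 > 547 → valid
7 of the 8 triples form a triangle.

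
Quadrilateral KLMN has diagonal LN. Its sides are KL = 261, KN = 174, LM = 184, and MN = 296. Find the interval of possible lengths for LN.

112 < LN < 435

From triangle KLN: |261 − 174| < LN < 261 + 174, i.e. 87 < LN < 435.
From triangle MLN: 112 < LN < 480.
Both must hold, so LN lies in the intersection.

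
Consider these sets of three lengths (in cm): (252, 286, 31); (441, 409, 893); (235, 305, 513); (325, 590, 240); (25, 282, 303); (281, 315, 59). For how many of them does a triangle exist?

3

(31,252,286): 31+252 ≤ 286 → not valid
(409,441,893): 409+441 ≤ 893 → not valid
(235,305,513): 235+305 > 513 → valid
(240,325,590): 240+325 ≤ 590 → not valid
(25,282,303): 25+282 > 303 → valid
(59,281,315): 59+281 > 315 → valid
3 of the 6 triples form a triangle.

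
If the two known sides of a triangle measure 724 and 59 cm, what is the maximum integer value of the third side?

The third side must be strictly less than 724 + 59 = 783.
The largest integer below 783 is 782.

782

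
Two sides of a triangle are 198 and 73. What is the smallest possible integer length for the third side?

The third side must be strictly greater than |198 − 73| = 125.
The smallest integer above 125 is 126.

126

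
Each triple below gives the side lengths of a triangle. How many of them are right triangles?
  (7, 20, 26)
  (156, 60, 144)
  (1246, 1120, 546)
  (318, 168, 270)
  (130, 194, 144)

4

(7,20,26): 7²+20² = 449 < 676 = 26² → obtuse
(156,60,144): 60²+144² = 24336 = 156² → right
(1246,1120,546): 546²+1120² = 1552516 = 1246² → right
(318,168,270): 168²+270² = 101124 = 318² → right
(130,194,144): 130²+144² = 37636 = 194² → right
4 of the 5 are right.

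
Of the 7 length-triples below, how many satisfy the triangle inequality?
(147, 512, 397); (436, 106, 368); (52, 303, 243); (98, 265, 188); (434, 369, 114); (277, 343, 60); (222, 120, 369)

4

(147,397,512): 147+397 > 512 → valid
(106,368,436): 106+368 > 436 → valid
(52,243,303): 52+243 ≤ 303 → not valid
(98,188,265): 98+188 > 265 → valid
(114,369,434): 114+369 > 434 → valid
(60,277,343): 60+277 ≤ 343 → not valid
(120,222,369): 120+222 ≤ 369 → not valid
4 of the 7 triples form a triangle.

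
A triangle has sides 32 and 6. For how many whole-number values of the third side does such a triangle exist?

11

The third side lies in the open interval (26, 38).
Integers from 27 to 37 inclusive: 37 − 27 + 1 = 11.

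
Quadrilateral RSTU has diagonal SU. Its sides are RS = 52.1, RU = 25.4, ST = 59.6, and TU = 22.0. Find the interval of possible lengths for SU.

37.6 < SU < 77.5

From triangle RSU: |52.1 − 25.4| < SU < 52.1 + 25.4, i.e. 26.7 < SU < 77.5.
From triangle TSU: 37.6 < SU < 81.6.
Both must hold, so SU lies in the intersection.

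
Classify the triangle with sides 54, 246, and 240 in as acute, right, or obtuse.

Compare the square of the longest side to the sum of squares of the other two: 54² + 240² = 60516 = 246².

right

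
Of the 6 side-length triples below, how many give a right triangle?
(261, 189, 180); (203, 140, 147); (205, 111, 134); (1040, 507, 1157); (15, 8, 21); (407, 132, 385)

4

(261,189,180): 180²+189² = 68121 = 261² → right
(203,140,147): 140²+147² = 41209 = 203² → right
(205,111,134): 111²+134² = 30277 < 42025 = 205² → obtuse
(1040,507,1157): 507²+1040² = 1338649 = 1157² → right
(15,8,21): 8²+15² = 289 < 441 = 21² → obtuse
(407,132,385): 132²+385² = 165649 = 407² → right
4 of the 6 are right.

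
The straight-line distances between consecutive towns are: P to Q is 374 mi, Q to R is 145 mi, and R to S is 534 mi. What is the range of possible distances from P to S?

15 ≤ PS ≤ 1053 mi

The maximum is all hops collinear in one direction: 374 + 145 + 534 = 1053.
The longest hop is 534; the others sum to 519. Folding the others back against it leaves at least 534 − 519 = 15.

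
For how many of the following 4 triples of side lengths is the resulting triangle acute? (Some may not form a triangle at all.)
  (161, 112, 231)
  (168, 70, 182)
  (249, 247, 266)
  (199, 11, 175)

1

(161,112,231): 112²+161² = 38465 < 53361 = 231² → obtuse
(168,70,182): 70²+168² = 33124 = 182² → right
(249,247,266): 247²+249² = 123010 > 70756 = 266² → acute
(199,11,175): 11+175 ≤ 199, not a triangle
1 of the 4 is acute.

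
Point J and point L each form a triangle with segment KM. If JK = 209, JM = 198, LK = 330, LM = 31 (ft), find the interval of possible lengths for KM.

299 < KM < 361

From triangle JKM: |209 − 198| < KM < 209 + 198, i.e. 11 < KM < 407.
From triangle LKM: 299 < KM < 361.
Both must hold, so KM lies in the intersection.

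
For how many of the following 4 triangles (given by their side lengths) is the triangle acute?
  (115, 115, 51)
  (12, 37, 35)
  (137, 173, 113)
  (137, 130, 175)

(115,115,51): 51²+115² = 15826 > 13225 = 115² → acute
(12,37,35): 12²+35² = 1369 = 37² → right
(137,173,113): 113²+137² = 31538 > 29929 = 173² → acute
(137,130,175): 130²+137² = 35669 > 30625 = 175² → acute
3 of the 4 are acute.

3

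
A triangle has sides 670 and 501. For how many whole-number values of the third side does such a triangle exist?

The third side lies in the open interval (169, 1171).
Integers from 170 to 1170 inclusive: 1170 − 170 + 1 = 1001.

1001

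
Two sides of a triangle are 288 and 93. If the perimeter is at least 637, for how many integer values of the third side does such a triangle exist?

Triangle inequality: 195 < x < 381. Perimeter ≥ 637 gives x ≥ 637 − 288 − 93 = 256.
So 256 ≤ x < 381; integers 256 through 380: 125 values.

125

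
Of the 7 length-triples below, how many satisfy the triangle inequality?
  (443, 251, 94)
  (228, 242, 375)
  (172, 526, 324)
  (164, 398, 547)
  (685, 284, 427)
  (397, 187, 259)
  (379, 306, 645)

(94,251,443): 94+251 ≤ 443 → not valid
(228,242,375): 228+242 > 375 → valid
(172,324,526): 172+324 ≤ 526 → not valid
(164,398,547): 164+398 > 547 → valid
(284,427,685): 284+427 > 685 → valid
(187,259,397): 187+259 > 397 → valid
(306,379,645): 306+379 > 645 → valid
5 of the 7 triples form a triangle.

5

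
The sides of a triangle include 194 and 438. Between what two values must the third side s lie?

By the triangle inequality, s must be less than 194 + 438 = 632 and greater than |194 − 438| = 244.

244 < s < 632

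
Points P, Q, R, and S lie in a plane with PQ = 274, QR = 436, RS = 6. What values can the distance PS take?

156 ≤ PS ≤ 716

The maximum is all hops collinear in one direction: 274 + 436 + 6 = 716.
The longest hop is 436; the others sum to 280. Folding the others back against it leaves at least 436 − 280 = 156.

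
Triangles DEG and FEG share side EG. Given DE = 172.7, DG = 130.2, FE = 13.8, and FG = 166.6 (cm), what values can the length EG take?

152.8 < EG < 180.4

From triangle DEG: |172.7 − 130.2| < EG < 172.7 + 130.2, i.e. 42.5 < EG < 302.9.
From triangle FEG: 152.8 < EG < 180.4.
Both must hold, so EG lies in the intersection.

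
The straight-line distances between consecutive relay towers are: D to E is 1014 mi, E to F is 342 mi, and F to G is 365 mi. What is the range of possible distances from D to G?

307 ≤ DG ≤ 1721 mi

The maximum is all hops collinear in one direction: 1014 + 342 + 365 = 1721.
The longest hop is 1014; the others sum to 707. Folding the others back against it leaves at least 1014 − 707 = 307.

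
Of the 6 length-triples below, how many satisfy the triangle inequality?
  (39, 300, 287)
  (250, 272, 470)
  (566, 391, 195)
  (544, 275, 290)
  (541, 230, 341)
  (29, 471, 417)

5

(39,287,300): 39+287 > 300 → valid
(250,272,470): 250+272 > 470 → valid
(195,391,566): 195+391 > 566 → valid
(275,290,544): 275+290 > 544 → valid
(230,341,541): 230+341 > 541 → valid
(29,417,471): 29+417 ≤ 471 → not valid
5 of the 6 triples form a triangle.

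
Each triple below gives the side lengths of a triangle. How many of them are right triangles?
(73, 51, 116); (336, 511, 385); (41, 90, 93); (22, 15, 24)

(73,51,116): 51²+73² = 7930 < 13456 = 116² → obtuse
(336,511,385): 336²+385² = 261121 = 511² → right
(41,90,93): 41²+90² = 9781 > 8649 = 93² → acute
(22,15,24): 15²+22² = 709 > 576 = 24² → acute
1 of the 4 is right.

1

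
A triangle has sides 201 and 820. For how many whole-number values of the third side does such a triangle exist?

The third side lies in the open interval (619, 1021).
Integers from 620 to 1020 inclusive: 1020 − 620 + 1 = 401.

401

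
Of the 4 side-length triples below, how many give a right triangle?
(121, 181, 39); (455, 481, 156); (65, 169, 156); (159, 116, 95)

2

(121,181,39): 39+121 ≤ 181, not a triangle
(455,481,156): 156²+455² = 231361 = 481² → right
(65,169,156): 65²+156² = 28561 = 169² → right
(159,116,95): 95²+116² = 22481 < 25281 = 159² → obtuse
2 of the 4 are right.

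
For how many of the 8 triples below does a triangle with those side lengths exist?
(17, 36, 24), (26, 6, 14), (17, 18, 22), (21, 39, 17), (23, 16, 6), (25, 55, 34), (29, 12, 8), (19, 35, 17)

4

(17,24,36): 17+24 > 36 → valid
(6,14,26): 6+14 ≤ 26 → not valid
(17,18,22): 17+18 > 22 → valid
(17,21,39): 17+21 ≤ 39 → not valid
(6,16,23): 6+16 ≤ 23 → not valid
(25,34,55): 25+34 > 55 → valid
(8,12,29): 8+12 ≤ 29 → not valid
(17,19,35): 17+19 > 35 → valid
4 of the 8 triples form a triangle.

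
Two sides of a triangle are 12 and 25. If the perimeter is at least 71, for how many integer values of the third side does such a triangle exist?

Triangle inequality: 13 < x < 37. Perimeter ≥ 71 gives x ≥ 71 − 12 − 25 = 34.
So 34 ≤ x < 37; integers 34 through 36: 3 values.

3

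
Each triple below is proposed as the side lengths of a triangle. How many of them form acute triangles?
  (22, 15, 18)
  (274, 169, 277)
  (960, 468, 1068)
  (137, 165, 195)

(22,15,18): 15²+18² = 549 > 484 = 22² → acute
(274,169,277): 169²+274² = 103637 > 76729 = 277² → acute
(960,468,1068): 468²+960² = 1140624 = 1068² → right
(137,165,195): 137²+165² = 45994 > 38025 = 195² → acute
3 of the 4 are acute.

3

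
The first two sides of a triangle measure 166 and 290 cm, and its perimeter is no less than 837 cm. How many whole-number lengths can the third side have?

75

Triangle inequality: 124 < x < 456. Perimeter ≥ 837 gives x ≥ 837 − 166 − 290 = 381.
So 381 ≤ x < 456; integers 381 through 455: 75 values.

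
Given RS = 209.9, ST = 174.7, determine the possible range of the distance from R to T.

By the triangle inequality, |209.9 − 174.7| ≤ RT ≤ 209.9 + 174.7.

35.2 ≤ RT ≤ 384.6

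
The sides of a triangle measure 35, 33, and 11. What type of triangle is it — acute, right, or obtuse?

Compare the square of the longest side to the sum of squares of the other two: 11² + 33² = 1210 < 1225 = 35².

obtuse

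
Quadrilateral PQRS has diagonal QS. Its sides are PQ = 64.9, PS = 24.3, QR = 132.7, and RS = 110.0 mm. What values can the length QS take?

40.6 < QS < 89.2

From triangle PQS: |64.9 − 24.3| < QS < 64.9 + 24.3, i.e. 40.6 < QS < 89.2.
From triangle RQS: 22.7 < QS < 242.7.
Both must hold, so QS lies in the intersection.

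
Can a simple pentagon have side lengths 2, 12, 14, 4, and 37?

No

For a pentagon, each side must be shorter than the sum of the others.
Here the longest side is 37, but the remaining 4 sides sum to only 32.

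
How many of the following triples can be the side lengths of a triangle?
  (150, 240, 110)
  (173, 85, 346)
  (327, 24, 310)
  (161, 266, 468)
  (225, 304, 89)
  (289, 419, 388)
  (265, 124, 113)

(110,150,240): 110+150 > 240 → valid
(85,173,346): 85+173 ≤ 346 → not valid
(24,310,327): 24+310 > 327 → valid
(161,266,468): 161+266 ≤ 468 → not valid
(89,225,304): 89+225 > 304 → valid
(289,388,419): 289+388 > 419 → valid
(113,124,265): 113+124 ≤ 265 → not valid
4 of the 7 triples form a triangle.

4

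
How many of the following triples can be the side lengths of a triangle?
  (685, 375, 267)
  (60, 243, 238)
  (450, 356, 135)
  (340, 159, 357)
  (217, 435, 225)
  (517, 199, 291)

(267,375,685): 267+375 ≤ 685 → not valid
(60,238,243): 60+238 > 243 → valid
(135,356,450): 135+356 > 450 → valid
(159,340,357): 159+340 > 357 → valid
(217,225,435): 217+225 > 435 → valid
(199,291,517): 199+291 ≤ 517 → not valid
4 of the 6 triples form a triangle.

4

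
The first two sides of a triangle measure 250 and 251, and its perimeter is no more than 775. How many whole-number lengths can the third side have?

273

Triangle inequality: 1 < x < 501. Perimeter ≤ 775 gives x ≤ 775 − 250 − 251 = 274.
So 1 < x ≤ 274; integers 2 through 274: 273 values.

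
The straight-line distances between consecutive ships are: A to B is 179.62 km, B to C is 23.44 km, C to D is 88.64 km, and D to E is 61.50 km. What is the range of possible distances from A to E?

The maximum is all hops collinear in one direction: 179.62 + 23.44 + 88.64 + 61.50 = 353.20.
The longest hop is 179.62; the others sum to 173.58. Folding the others back against it leaves at least 179.62 − 173.58 = 6.04.

6.04 ≤ AE ≤ 353.20 km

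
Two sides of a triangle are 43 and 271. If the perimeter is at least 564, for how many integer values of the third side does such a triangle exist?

Triangle inequality: 228 < x < 314. Perimeter ≥ 564 gives x ≥ 564 − 43 − 271 = 250.
So 250 ≤ x < 314; integers 250 through 313: 64 values.

64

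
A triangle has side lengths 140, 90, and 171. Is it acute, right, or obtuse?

obtuse

Compare the square of the longest side to the sum of squares of the other two: 90² + 140² = 27700 < 29241 = 171².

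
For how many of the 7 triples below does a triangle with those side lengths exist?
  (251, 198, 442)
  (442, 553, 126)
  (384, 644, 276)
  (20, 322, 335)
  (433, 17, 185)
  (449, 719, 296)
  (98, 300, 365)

6

(198,251,442): 198+251 > 442 → valid
(126,442,553): 126+442 > 553 → valid
(276,384,644): 276+384 > 644 → valid
(20,322,335): 20+322 > 335 → valid
(17,185,433): 17+185 ≤ 433 → not valid
(296,449,719): 296+449 > 719 → valid
(98,300,365): 98+300 > 365 → valid
6 of the 7 triples form a triangle.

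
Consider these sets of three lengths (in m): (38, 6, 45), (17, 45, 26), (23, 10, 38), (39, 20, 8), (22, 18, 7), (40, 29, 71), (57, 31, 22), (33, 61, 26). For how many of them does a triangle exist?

(6,38,45): 6+38 ≤ 45 → not valid
(17,26,45): 17+26 ≤ 45 → not valid
(10,23,38): 10+23 ≤ 38 → not valid
(8,20,39): 8+20 ≤ 39 → not valid
(7,18,22): 7+18 > 22 → valid
(29,40,71): 29+40 ≤ 71 → not valid
(22,31,57): 22+31 ≤ 57 → not valid
(26,33,61): 26+33 ≤ 61 → not valid
1 of the 8 triples forms a triangle.

1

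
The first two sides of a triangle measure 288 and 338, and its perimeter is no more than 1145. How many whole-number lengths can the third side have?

469

Triangle inequality: 50 < x < 626. Perimeter ≤ 1145 gives x ≤ 1145 − 288 − 338 = 519.
So 50 < x ≤ 519; integers 51 through 519: 469 values.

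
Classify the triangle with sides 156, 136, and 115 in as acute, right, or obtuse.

acute

Compare the square of the longest side to the sum of squares of the other two: 115² + 136² = 31721 > 24336 = 156².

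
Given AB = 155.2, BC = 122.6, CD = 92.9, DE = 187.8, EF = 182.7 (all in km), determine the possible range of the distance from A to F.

The maximum is all hops collinear in one direction: 155.2 + 122.6 + 92.9 + 187.8 + 182.7 = 741.2.
The longest hop is 187.8; the others sum to 553.4. Since 187.8 ≤ 553.4, the path can fold back on itself completely, so the minimum distance is 0.

0 ≤ AF ≤ 741.2 km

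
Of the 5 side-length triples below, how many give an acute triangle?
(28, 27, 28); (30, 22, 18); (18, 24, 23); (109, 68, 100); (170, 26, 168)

(28,27,28): 27²+28² = 1513 > 784 = 28² → acute
(30,22,18): 18²+22² = 808 < 900 = 30² → obtuse
(18,24,23): 18²+23² = 853 > 576 = 24² → acute
(109,68,100): 68²+100² = 14624 > 11881 = 109² → acute
(170,26,168): 26²+168² = 28900 = 170² → right
3 of the 5 are acute.

3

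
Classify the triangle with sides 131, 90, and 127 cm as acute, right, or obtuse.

Compare the square of the longest side to the sum of squares of the other two: 90² + 127² = 24229 > 17161 = 131².

acute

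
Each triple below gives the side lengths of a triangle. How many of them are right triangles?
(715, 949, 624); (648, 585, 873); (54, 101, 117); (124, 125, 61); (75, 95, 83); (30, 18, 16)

(715,949,624): 624²+715² = 900601 = 949² → right
(648,585,873): 585²+648² = 762129 = 873² → right
(54,101,117): 54²+101² = 13117 < 13689 = 117² → obtuse
(124,125,61): 61²+124² = 19097 > 15625 = 125² → acute
(75,95,83): 75²+83² = 12514 > 9025 = 95² → acute
(30,18,16): 16²+18² = 580 < 900 = 30² → obtuse
2 of the 6 are right.

2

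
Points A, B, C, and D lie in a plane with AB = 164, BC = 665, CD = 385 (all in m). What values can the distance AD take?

116 ≤ AD ≤ 1214 m

The maximum is all hops collinear in one direction: 164 + 665 + 385 = 1214.
The longest hop is 665; the others sum to 549. Folding the others back against it leaves at least 665 − 549 = 116.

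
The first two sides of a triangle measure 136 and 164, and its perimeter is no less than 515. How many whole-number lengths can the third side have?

85

Triangle inequality: 28 < x < 300. Perimeter ≥ 515 gives x ≥ 515 − 136 − 164 = 215.
So 215 ≤ x < 300; integers 215 through 299: 85 values.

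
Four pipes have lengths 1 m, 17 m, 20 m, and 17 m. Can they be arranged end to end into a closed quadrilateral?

A quadrilateral exists iff every side is shorter than the sum of the others — equivalently, the longest side is less than the sum of the rest.
Longest side 20 < 35 (sum of the remaining 3), so yes.

Yes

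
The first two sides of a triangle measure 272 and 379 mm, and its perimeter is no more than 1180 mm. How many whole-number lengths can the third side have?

422

Triangle inequality: 107 < x < 651. Perimeter ≤ 1180 gives x ≤ 1180 − 272 − 379 = 529.
So 107 < x ≤ 529; integers 108 through 529: 422 values.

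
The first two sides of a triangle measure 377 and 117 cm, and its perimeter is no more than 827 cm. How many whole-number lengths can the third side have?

Triangle inequality: 260 < x < 494. Perimeter ≤ 827 gives x ≤ 827 − 377 − 117 = 333.
So 260 < x ≤ 333; integers 261 through 333: 73 values.

73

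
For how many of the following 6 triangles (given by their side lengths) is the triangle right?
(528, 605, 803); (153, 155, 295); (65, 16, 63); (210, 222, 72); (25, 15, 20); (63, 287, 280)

(528,605,803): 528²+605² = 644809 = 803² → right
(153,155,295): 153²+155² = 47434 < 87025 = 295² → obtuse
(65,16,63): 16²+63² = 4225 = 65² → right
(210,222,72): 72²+210² = 49284 = 222² → right
(25,15,20): 15²+20² = 625 = 25² → right
(63,287,280): 63²+280² = 82369 = 287² → right
5 of the 6 are right.

5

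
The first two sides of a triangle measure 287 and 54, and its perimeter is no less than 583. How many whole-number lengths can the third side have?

99

Triangle inequality: 233 < x < 341. Perimeter ≥ 583 gives x ≥ 583 − 287 − 54 = 242.
So 242 ≤ x < 341; integers 242 through 340: 99 values.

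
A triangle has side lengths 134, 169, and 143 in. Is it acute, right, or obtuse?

Compare the square of the longest side to the sum of squares of the other two: 134² + 143² = 38405 > 28561 = 169².

acute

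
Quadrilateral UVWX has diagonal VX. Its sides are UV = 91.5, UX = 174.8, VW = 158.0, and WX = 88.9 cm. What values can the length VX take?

From triangle UVX: |91.5 − 174.8| < VX < 91.5 + 174.8, i.e. 83.3 < VX < 266.3.
From triangle WVX: 69.1 < VX < 246.9.
Both must hold, so VX lies in the intersection.

83.3 < VX < 246.9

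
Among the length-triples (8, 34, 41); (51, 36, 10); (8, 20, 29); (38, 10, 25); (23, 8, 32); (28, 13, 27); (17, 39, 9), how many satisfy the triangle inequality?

2

(8,34,41): 8+34 > 41 → valid
(10,36,51): 10+36 ≤ 51 → not valid
(8,20,29): 8+20 ≤ 29 → not valid
(10,25,38): 10+25 ≤ 38 → not valid
(8,23,32): 8+23 ≤ 32 → not valid
(13,27,28): 13+27 > 28 → valid
(9,17,39): 9+17 ≤ 39 → not valid
2 of the 7 triples form a triangle.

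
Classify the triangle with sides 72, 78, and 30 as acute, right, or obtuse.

right

Compare the square of the longest side to the sum of squares of the other two: 30² + 72² = 6084 = 78².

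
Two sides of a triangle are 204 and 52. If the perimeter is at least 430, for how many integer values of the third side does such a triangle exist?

82

Triangle inequality: 152 < x < 256. Perimeter ≥ 430 gives x ≥ 430 − 204 − 52 = 174.
So 174 ≤ x < 256; integers 174 through 255: 82 values.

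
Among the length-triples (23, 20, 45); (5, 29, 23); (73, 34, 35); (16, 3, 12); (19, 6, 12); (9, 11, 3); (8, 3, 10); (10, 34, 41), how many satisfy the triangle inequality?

3

(20,23,45): 20+23 ≤ 45 → not valid
(5,23,29): 5+23 ≤ 29 → not valid
(34,35,73): 34+35 ≤ 73 → not valid
(3,12,16): 3+12 ≤ 16 → not valid
(6,12,19): 6+12 ≤ 19 → not valid
(3,9,11): 3+9 > 11 → valid
(3,8,10): 3+8 > 10 → valid
(10,34,41): 10+34 > 41 → valid
3 of the 8 triples form a triangle.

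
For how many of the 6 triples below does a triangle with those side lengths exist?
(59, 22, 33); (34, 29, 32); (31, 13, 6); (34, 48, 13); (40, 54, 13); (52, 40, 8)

(22,33,59): 22+33 ≤ 59 → not valid
(29,32,34): 29+32 > 34 → valid
(6,13,31): 6+13 ≤ 31 → not valid
(13,34,48): 13+34 ≤ 48 → not valid
(13,40,54): 13+40 ≤ 54 → not valid
(8,40,52): 8+40 ≤ 52 → not valid
1 of the 6 triples forms a triangle.

1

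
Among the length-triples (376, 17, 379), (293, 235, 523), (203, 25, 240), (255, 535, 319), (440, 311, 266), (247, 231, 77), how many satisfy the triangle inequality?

(17,376,379): 17+376 > 379 → valid
(235,293,523): 235+293 > 523 → valid
(25,203,240): 25+203 ≤ 240 → not valid
(255,319,535): 255+319 > 535 → valid
(266,311,440): 266+311 > 440 → valid
(77,231,247): 77+231 > 247 → valid
5 of the 6 triples form a triangle.

5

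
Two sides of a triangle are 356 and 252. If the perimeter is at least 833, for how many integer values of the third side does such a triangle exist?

Triangle inequality: 104 < x < 608. Perimeter ≥ 833 gives x ≥ 833 − 356 − 252 = 225.
So 225 ≤ x < 608; integers 225 through 607: 383 values.

383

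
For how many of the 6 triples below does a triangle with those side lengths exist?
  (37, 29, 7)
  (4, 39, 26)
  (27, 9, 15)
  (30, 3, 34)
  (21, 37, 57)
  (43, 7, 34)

(7,29,37): 7+29 ≤ 37 → not valid
(4,26,39): 4+26 ≤ 39 → not valid
(9,15,27): 9+15 ≤ 27 → not valid
(3,30,34): 3+30 ≤ 34 → not valid
(21,37,57): 21+37 > 57 → valid
(7,34,43): 7+34 ≤ 43 → not valid
1 of the 6 triples forms a triangle.

1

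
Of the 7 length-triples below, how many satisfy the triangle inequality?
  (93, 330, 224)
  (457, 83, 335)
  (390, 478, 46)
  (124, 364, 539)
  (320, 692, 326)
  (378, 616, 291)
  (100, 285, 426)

(93,224,330): 93+224 ≤ 330 → not valid
(83,335,457): 83+335 ≤ 457 → not valid
(46,390,478): 46+390 ≤ 478 → not valid
(124,364,539): 124+364 ≤ 539 → not valid
(320,326,692): 320+326 ≤ 692 → not valid
(291,378,616): 291+378 > 616 → valid
(100,285,426): 100+285 ≤ 426 → not valid
1 of the 7 triples forms a triangle.

1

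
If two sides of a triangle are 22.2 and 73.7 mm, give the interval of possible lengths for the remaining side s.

By the triangle inequality, s must be less than 22.2 + 73.7 = 95.9 and greater than |22.2 − 73.7| = 51.5.

51.5 < s < 95.9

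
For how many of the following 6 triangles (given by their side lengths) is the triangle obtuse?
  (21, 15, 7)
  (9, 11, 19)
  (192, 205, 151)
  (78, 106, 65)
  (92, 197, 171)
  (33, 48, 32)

(21,15,7): 7²+15² = 274 < 441 = 21² → obtuse
(9,11,19): 9²+11² = 202 < 361 = 19² → obtuse
(192,205,151): 151²+192² = 59665 > 42025 = 205² → acute
(78,106,65): 65²+78² = 10309 < 11236 = 106² → obtuse
(92,197,171): 92²+171² = 37705 < 38809 = 197² → obtuse
(33,48,32): 32²+33² = 2113 < 2304 = 48² → obtuse
5 of the 6 are obtuse.

5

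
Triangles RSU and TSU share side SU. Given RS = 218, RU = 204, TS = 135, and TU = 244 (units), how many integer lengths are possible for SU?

269

From triangle RSU: 14 < SU < 422.
From triangle TSU: 109 < SU < 379.
Intersection: 109 < SU < 379, so integers 110 through 378: 269 values.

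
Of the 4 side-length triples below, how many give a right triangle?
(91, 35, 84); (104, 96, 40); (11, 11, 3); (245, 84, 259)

(91,35,84): 35²+84² = 8281 = 91² → right
(104,96,40): 40²+96² = 10816 = 104² → right
(11,11,3): 3²+11² = 130 > 121 = 11² → acute
(245,84,259): 84²+245² = 67081 = 259² → right
3 of the 4 are right.

3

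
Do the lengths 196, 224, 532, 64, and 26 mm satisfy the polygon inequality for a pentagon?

No

For a pentagon, each side must be shorter than the sum of the others.
Here the longest side is 532, but the remaining 4 sides sum to only 510.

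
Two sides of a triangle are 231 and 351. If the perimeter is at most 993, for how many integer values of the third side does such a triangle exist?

291

Triangle inequality: 120 < x < 582. Perimeter ≤ 993 gives x ≤ 993 − 231 − 351 = 411.
So 120 < x ≤ 411; integers 121 through 411: 291 values.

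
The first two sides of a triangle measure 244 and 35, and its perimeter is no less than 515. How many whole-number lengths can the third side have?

43

Triangle inequality: 209 < x < 279. Perimeter ≥ 515 gives x ≥ 515 − 244 − 35 = 236.
So 236 ≤ x < 279; integers 236 through 278: 43 values.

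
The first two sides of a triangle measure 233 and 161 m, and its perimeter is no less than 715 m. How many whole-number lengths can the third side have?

73

Triangle inequality: 72 < x < 394. Perimeter ≥ 715 gives x ≥ 715 − 233 − 161 = 321.
So 321 ≤ x < 394; integers 321 through 393: 73 values.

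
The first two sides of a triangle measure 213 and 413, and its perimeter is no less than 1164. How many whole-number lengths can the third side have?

88

Triangle inequality: 200 < x < 626. Perimeter ≥ 1164 gives x ≥ 1164 − 213 − 413 = 538.
So 538 ≤ x < 626; integers 538 through 625: 88 values.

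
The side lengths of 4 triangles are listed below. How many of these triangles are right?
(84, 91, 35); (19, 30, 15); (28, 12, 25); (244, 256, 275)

1

(84,91,35): 35²+84² = 8281 = 91² → right
(19,30,15): 15²+19² = 586 < 900 = 30² → obtuse
(28,12,25): 12²+25² = 769 < 784 = 28² → obtuse
(244,256,275): 244²+256² = 125072 > 75625 = 275² → acute
1 of the 4 is right.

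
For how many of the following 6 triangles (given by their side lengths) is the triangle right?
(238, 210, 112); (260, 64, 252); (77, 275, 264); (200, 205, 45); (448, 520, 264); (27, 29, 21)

(238,210,112): 112²+210² = 56644 = 238² → right
(260,64,252): 64²+252² = 67600 = 260² → right
(77,275,264): 77²+264² = 75625 = 275² → right
(200,205,45): 45²+200² = 42025 = 205² → right
(448,520,264): 264²+448² = 270400 = 520² → right
(27,29,21): 21²+27² = 1170 > 841 = 29² → acute
5 of the 6 are right.

5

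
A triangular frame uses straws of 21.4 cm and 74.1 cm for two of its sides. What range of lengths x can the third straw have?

52.7 < x < 95.5

By the triangle inequality, x must be less than 21.4 + 74.1 = 95.5 and greater than |21.4 − 74.1| = 52.7.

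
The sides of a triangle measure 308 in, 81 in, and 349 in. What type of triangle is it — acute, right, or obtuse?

obtuse

Compare the square of the longest side to the sum of squares of the other two: 81² + 308² = 101425 < 121801 = 349².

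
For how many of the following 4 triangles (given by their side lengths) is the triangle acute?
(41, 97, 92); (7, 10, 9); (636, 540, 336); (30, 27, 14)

3

(41,97,92): 41²+92² = 10145 > 9409 = 97² → acute
(7,10,9): 7²+9² = 130 > 100 = 10² → acute
(636,540,336): 336²+540² = 404496 = 636² → right
(30,27,14): 14²+27² = 925 > 900 = 30² → acute
3 of the 4 are acute.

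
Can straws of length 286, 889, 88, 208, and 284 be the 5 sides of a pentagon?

No

For a pentagon, each side must be shorter than the sum of the others.
Here the longest side is 889, but the remaining 4 sides sum to only 866.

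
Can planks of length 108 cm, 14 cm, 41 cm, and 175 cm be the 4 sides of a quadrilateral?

For a quadrilateral, each side must be shorter than the sum of the others.
Here the longest side is 175, but the remaining 3 sides sum to only 163.

No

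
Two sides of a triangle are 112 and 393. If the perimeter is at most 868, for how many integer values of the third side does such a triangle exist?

Triangle inequality: 281 < x < 505. Perimeter ≤ 868 gives x ≤ 868 − 112 − 393 = 363.
So 281 < x ≤ 363; integers 282 through 363: 82 values.

82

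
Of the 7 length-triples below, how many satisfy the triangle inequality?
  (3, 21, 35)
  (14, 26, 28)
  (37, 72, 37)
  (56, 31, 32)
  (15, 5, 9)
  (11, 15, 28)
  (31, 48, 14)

3

(3,21,35): 3+21 ≤ 35 → not valid
(14,26,28): 14+26 > 28 → valid
(37,37,72): 37+37 > 72 → valid
(31,32,56): 31+32 > 56 → valid
(5,9,15): 5+9 ≤ 15 → not valid
(11,15,28): 11+15 ≤ 28 → not valid
(14,31,48): 14+31 ≤ 48 → not valid
3 of the 7 triples form a triangle.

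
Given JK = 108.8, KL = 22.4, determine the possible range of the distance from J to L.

By the triangle inequality, |108.8 − 22.4| ≤ JL ≤ 108.8 + 22.4.

86.4 ≤ JL ≤ 131.2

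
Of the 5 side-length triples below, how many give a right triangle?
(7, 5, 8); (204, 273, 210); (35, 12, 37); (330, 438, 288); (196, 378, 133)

2

(7,5,8): 5²+7² = 74 > 64 = 8² → acute
(204,273,210): 204²+210² = 85716 > 74529 = 273² → acute
(35,12,37): 12²+35² = 1369 = 37² → right
(330,438,288): 288²+330² = 191844 = 438² → right
(196,378,133): 133+196 ≤ 378, not a triangle
2 of the 5 are right.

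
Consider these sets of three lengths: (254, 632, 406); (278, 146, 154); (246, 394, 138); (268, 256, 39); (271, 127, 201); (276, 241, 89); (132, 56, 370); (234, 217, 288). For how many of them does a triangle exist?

6

(254,406,632): 254+406 > 632 → valid
(146,154,278): 146+154 > 278 → valid
(138,246,394): 138+246 ≤ 394 → not valid
(39,256,268): 39+256 > 268 → valid
(127,201,271): 127+201 > 271 → valid
(89,241,276): 89+241 > 276 → valid
(56,132,370): 56+132 ≤ 370 → not valid
(217,234,288): 217+234 > 288 → valid
6 of the 8 triples form a triangle.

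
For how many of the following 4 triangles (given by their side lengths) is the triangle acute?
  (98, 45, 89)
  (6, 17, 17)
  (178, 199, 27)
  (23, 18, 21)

3

(98,45,89): 45²+89² = 9946 > 9604 = 98² → acute
(6,17,17): 6²+17² = 325 > 289 = 17² → acute
(178,199,27): 27²+178² = 32413 < 39601 = 199² → obtuse
(23,18,21): 18²+21² = 765 > 529 = 23² → acute
3 of the 4 are acute.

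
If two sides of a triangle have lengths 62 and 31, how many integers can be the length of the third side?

The third side lies in the open interval (31, 93).
Integers from 32 to 92 inclusive: 92 − 32 + 1 = 61.

61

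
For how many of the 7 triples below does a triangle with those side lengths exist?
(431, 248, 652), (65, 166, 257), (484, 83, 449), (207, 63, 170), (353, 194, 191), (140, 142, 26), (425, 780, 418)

6

(248,431,652): 248+431 > 652 → valid
(65,166,257): 65+166 ≤ 257 → not valid
(83,449,484): 83+449 > 484 → valid
(63,170,207): 63+170 > 207 → valid
(191,194,353): 191+194 > 353 → valid
(26,140,142): 26+140 > 142 → valid
(418,425,780): 418+425 > 780 → valid
6 of the 7 triples form a triangle.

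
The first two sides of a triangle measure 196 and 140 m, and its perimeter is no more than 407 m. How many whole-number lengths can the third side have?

Triangle inequality: 56 < x < 336. Perimeter ≤ 407 gives x ≤ 407 − 196 − 140 = 71.
So 56 < x ≤ 71; integers 57 through 71: 15 values.

15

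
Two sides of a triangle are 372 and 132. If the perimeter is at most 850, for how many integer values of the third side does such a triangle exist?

Triangle inequality: 240 < x < 504. Perimeter ≤ 850 gives x ≤ 850 − 372 − 132 = 346.
So 240 < x ≤ 346; integers 241 through 346: 106 values.

106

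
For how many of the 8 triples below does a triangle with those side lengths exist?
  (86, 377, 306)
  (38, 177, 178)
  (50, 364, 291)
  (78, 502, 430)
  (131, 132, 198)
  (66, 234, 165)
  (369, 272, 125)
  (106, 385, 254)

5

(86,306,377): 86+306 > 377 → valid
(38,177,178): 38+177 > 178 → valid
(50,291,364): 50+291 ≤ 364 → not valid
(78,430,502): 78+430 > 502 → valid
(131,132,198): 131+132 > 198 → valid
(66,165,234): 66+165 ≤ 234 → not valid
(125,272,369): 125+272 > 369 → valid
(106,254,385): 106+254 ≤ 385 → not valid
5 of the 8 triples form a triangle.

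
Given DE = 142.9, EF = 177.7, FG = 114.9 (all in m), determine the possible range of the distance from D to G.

The maximum is all hops collinear in one direction: 142.9 + 177.7 + 114.9 = 435.5.
The longest hop is 177.7; the others sum to 257.8. Since 177.7 ≤ 257.8, the path can fold back on itself completely, so the minimum distance is 0.

0 ≤ DG ≤ 435.5 m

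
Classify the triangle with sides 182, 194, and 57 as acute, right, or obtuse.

Compare the square of the longest side to the sum of squares of the other two: 57² + 182² = 36373 < 37636 = 194².

obtuse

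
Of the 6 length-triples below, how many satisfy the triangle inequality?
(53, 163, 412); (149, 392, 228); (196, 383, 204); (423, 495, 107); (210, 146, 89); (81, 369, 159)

3

(53,163,412): 53+163 ≤ 412 → not valid
(149,228,392): 149+228 ≤ 392 → not valid
(196,204,383): 196+204 > 383 → valid
(107,423,495): 107+423 > 495 → valid
(89,146,210): 89+146 > 210 → valid
(81,159,369): 81+159 ≤ 369 → not valid
3 of the 6 triples form a triangle.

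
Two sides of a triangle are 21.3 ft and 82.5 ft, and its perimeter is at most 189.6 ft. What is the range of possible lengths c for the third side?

Triangle inequality alone gives 61.2 < c < 103.8.
The perimeter condition gives c ≤ 189.6 − 21.3 − 82.5 = 85.8.
Intersecting the two: 61.2 < c ≤ 85.8.

61.2 < c ≤ 85.8 ft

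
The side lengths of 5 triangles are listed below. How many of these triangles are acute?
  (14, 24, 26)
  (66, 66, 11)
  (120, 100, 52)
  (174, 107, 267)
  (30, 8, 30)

3

(14,24,26): 14²+24² = 772 > 676 = 26² → acute
(66,66,11): 11²+66² = 4477 > 4356 = 66² → acute
(120,100,52): 52²+100² = 12704 < 14400 = 120² → obtuse
(174,107,267): 107²+174² = 41725 < 71289 = 267² → obtuse
(30,8,30): 8²+30² = 964 > 900 = 30² → acute
3 of the 5 are acute.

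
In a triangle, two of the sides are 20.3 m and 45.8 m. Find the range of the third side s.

By the triangle inequality, s must be less than 20.3 + 45.8 = 66.1 and greater than |20.3 − 45.8| = 25.5.

25.5 < s < 66.1 (m)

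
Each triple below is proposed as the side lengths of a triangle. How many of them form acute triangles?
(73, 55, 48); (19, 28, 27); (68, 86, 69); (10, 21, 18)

2

(73,55,48): 48²+55² = 5329 = 73² → right
(19,28,27): 19²+27² = 1090 > 784 = 28² → acute
(68,86,69): 68²+69² = 9385 > 7396 = 86² → acute
(10,21,18): 10²+18² = 424 < 441 = 21² → obtuse
2 of the 4 are acute.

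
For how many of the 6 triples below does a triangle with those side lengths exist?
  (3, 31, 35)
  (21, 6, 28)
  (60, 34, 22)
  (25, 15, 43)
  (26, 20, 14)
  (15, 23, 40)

1

(3,31,35): 3+31 ≤ 35 → not valid
(6,21,28): 6+21 ≤ 28 → not valid
(22,34,60): 22+34 ≤ 60 → not valid
(15,25,43): 15+25 ≤ 43 → not valid
(14,20,26): 14+20 > 26 → valid
(15,23,40): 15+23 ≤ 40 → not valid
1 of the 6 triples forms a triangle.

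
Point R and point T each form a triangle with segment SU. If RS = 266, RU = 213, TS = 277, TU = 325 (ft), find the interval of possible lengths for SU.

53 < SU < 479

From triangle RSU: |266 − 213| < SU < 266 + 213, i.e. 53 < SU < 479.
From triangle TSU: 48 < SU < 602.
Both must hold, so SU lies in the intersection.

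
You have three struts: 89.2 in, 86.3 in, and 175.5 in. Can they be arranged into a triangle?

No

The two shorter sides sum to 175.5, exactly equal to the longest side 175.5.
That gives only a degenerate (flat) triangle — the inequality must be strict.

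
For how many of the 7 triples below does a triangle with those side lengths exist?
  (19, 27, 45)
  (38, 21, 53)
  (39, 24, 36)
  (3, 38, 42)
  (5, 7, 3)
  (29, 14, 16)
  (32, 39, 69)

(19,27,45): 19+27 > 45 → valid
(21,38,53): 21+38 > 53 → valid
(24,36,39): 24+36 > 39 → valid
(3,38,42): 3+38 ≤ 42 → not valid
(3,5,7): 3+5 > 7 → valid
(14,16,29): 14+16 > 29 → valid
(32,39,69): 32+39 > 69 → valid
6 of the 7 triples form a triangle.

6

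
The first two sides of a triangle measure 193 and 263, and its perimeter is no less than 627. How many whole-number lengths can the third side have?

Triangle inequality: 70 < x < 456. Perimeter ≥ 627 gives x ≥ 627 − 193 − 263 = 171.
So 171 ≤ x < 456; integers 171 through 455: 285 values.

285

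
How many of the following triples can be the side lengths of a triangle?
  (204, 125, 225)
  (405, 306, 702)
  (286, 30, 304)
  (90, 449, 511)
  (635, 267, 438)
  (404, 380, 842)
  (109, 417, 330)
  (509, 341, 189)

7

(125,204,225): 125+204 > 225 → valid
(306,405,702): 306+405 > 702 → valid
(30,286,304): 30+286 > 304 → valid
(90,449,511): 90+449 > 511 → valid
(267,438,635): 267+438 > 635 → valid
(380,404,842): 380+404 ≤ 842 → not valid
(109,330,417): 109+330 > 417 → valid
(189,341,509): 189+341 > 509 → valid
7 of the 8 triples form a triangle.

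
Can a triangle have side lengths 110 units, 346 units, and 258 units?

Yes

The longest side is 346, and the other two sum to 368.
Since 368 > 346, the triangle inequality holds.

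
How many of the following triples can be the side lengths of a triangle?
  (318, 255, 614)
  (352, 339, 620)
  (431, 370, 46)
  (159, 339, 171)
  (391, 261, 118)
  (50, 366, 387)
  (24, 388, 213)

(255,318,614): 255+318 ≤ 614 → not valid
(339,352,620): 339+352 > 620 → valid
(46,370,431): 46+370 ≤ 431 → not valid
(159,171,339): 159+171 ≤ 339 → not valid
(118,261,391): 118+261 ≤ 391 → not valid
(50,366,387): 50+366 > 387 → valid
(24,213,388): 24+213 ≤ 388 → not valid
2 of the 7 triples form a triangle.

2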